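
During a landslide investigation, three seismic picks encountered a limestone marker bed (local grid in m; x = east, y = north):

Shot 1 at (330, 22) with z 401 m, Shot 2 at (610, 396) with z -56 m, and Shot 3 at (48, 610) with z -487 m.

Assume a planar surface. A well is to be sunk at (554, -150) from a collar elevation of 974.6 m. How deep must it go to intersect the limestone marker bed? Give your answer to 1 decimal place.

Let the plane be z = a·x + b·y + c.
Shot 2−Shot 1: 280a + 374b = −457;  Shot 3−Shot 1: −282a + 588b = −888.
Solving gives a = 0.23471, b = −1.39764.
Then c = 401 − a·330 − b·22 = 354.30.
At (554, -150): z_contact = 130.03 + 209.65 + 354.30 = 693.97 m.
Depth below ground = 974.6 − 693.97 = 280.6 m.

280.6 m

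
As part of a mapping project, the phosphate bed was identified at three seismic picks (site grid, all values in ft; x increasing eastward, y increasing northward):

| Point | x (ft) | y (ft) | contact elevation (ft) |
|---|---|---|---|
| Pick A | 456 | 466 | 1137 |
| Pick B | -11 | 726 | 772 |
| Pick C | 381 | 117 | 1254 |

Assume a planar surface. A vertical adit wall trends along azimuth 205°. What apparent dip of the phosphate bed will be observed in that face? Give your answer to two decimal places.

10.36°

Let the plane be z = a·x + b·y + c.
Pick B−Pick A: −467a + 260b = −365;  Pick C−Pick A: −75a − 349b = 117.
Solving gives a = 0.53136, b = −0.44943.
Unit vector along 205° is (sin 205°, cos 205°) = (-0.4226, -0.9063).
Slope in that direction = a·(-0.4226) + b·(-0.9063) = 0.18276.
Apparent dip = arctan|0.18276| = 10.36° (true dip is 34.8°, so apparent ≤ true as expected).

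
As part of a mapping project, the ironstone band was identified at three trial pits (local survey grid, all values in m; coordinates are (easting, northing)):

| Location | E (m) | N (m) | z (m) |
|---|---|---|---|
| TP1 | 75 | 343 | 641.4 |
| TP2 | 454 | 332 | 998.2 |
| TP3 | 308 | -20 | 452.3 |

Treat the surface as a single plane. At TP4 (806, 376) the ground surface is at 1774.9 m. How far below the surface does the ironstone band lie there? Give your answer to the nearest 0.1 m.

383.2 m

Let the plane be z = a·E + b·N + c.
TP2−TP1: 379a − 11b = 356.8;  TP3−TP1: 233a − 363b = −189.1.
Solving gives a = 0.97470, b = 1.14657.
Then c = 641.4 − a·75 − b·343 = 175.02.
At (806, 376): z_contact = 785.61 + 431.11 + 175.02 = 1391.74 m.
Depth below ground = 1774.9 − 1391.74 = 383.2 m.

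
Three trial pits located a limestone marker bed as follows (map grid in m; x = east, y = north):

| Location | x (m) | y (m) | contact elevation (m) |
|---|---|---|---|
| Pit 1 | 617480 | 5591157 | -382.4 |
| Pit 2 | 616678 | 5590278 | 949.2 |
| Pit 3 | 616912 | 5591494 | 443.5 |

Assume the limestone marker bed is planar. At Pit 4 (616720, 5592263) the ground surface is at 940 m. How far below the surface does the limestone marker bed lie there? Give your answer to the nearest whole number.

Let the plane be z = a·x + b·y + c.
Pit 2−Pit 1: −802a − 879b = 1331.6;  Pit 3−Pit 1: −568a + 337b = 825.9.
Solving gives a = −1.52650433, b = −0.12212006.
Then c = -382.4 − a·617480 − b·5591157 = 1624995.89.
At (616720, 5592263): z_contact = −941425.7 − 682927.5 + 1624995.89 = 642.7 m.
Depth below ground = 940 − 642.7 = 297 m.

297 m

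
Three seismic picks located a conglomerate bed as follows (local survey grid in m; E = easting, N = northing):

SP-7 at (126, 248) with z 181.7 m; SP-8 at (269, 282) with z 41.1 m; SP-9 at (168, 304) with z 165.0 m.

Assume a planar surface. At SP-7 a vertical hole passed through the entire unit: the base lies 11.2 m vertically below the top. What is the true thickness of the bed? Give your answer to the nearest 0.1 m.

Two edge vectors: SP-7→SP-8 = (143, 34, -140.6), SP-7→SP-9 = (42, 56, -16.7).
Normal n = (SP-7→SP-8) × (SP-7→SP-9) = (7305.8, -3517.1, 6580).
So ∂z/∂E = −n_x/n_z = −1.11030 and ∂z/∂N = −n_y/n_z = 0.53451.
|∇z| = √(a²+b²) = 1.23227, so dip δ = arctan(1.23227) = 50.94°.
True thickness = vertical thickness × cos δ = 11.2 × cos 50.94° = 7.1 m.

7.1 m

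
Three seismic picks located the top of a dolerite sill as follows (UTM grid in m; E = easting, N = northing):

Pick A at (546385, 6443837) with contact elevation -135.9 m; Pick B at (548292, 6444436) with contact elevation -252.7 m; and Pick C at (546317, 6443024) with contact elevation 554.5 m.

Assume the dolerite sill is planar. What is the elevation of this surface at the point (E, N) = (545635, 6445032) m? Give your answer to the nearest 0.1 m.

Let the plane be z = a·E + b·N + c.
Pick B−Pick A: 1907a + 599b = −116.8;  Pick C−Pick A: −68a − 813b = 690.4.
Solving gives a = 0.211035207, b = −0.866851653.
Then c = -135.9 − a·546385 − b·6443837 = 5470408.39.
At (545635, 6445032): z = 115148.2 − 5586886.6 + 5470408.39 = -1330.1 m.

-1330.1 m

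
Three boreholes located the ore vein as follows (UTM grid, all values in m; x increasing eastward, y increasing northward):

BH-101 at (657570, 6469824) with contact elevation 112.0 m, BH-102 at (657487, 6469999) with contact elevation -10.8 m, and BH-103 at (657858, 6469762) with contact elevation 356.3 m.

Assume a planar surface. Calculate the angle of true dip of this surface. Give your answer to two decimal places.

Two edge vectors: BH-101→BH-102 = (-83, 175, -122.8), BH-101→BH-103 = (288, -62, 244.3).
Normal n = (BH-101→BH-102) × (BH-101→BH-103) = (35138.9, -15089.5, -45254).
So ∂z/∂x = −n_x/n_z = 0.77648 and ∂z/∂y = −n_y/n_z = −0.33344.
Gradient magnitude |∇z| = √(a² + b²) = √(0.60292 + 0.11118) = 0.84505.
True dip = arctan(0.84505) = 40.20°, dipping toward WNW (azimuth ≈ 293°).

40.20°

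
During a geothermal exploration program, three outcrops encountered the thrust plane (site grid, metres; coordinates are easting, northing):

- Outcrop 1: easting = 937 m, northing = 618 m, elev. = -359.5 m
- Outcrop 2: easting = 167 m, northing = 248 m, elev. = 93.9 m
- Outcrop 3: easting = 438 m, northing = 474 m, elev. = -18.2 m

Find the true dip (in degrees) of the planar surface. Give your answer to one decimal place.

Let the plane be z = a·easting + b·northing + c.
Outcrop 2−Outcrop 1: −770a − 370b = 453.4;  Outcrop 3−Outcrop 1: −499a − 144b = 341.3.
Solving gives a = −0.82700, b = 0.49565.
Gradient magnitude |∇z| = √(a² + b²) = √(0.68393 + 0.24567) = 0.96416.
True dip = arctan(0.96416) = 44.0°, dipping toward ESE (azimuth ≈ 121°).

44.0°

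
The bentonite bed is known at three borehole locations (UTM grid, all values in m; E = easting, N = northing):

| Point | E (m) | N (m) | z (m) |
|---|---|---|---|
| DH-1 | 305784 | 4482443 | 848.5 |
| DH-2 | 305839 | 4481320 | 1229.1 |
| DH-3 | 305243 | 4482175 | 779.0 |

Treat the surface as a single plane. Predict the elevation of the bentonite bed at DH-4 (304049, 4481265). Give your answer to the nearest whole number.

Let the plane be z = a·E + b·N + c.
DH-2−DH-1: 55a − 1123b = 380.6;  DH-3−DH-1: −541a − 268b = −69.5.
Solving gives a = 0.28933668, b = −0.32474308.
Then c = 848.5 − a·305784 − b·4482443 = 1368016.33.
At (304049, 4481265): z = 87972.5 − 1455259.8 + 1368016.33 = 729.0 m.

729 m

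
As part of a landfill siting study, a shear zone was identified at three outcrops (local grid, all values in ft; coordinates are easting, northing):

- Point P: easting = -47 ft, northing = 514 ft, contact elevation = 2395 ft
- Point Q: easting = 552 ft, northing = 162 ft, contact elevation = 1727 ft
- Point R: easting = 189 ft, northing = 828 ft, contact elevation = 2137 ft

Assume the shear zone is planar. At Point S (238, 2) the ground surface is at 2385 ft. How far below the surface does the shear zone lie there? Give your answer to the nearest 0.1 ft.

311.8 ft

Two edge vectors: Point P→Point Q = (599, -352, -668), Point P→Point R = (236, 314, -258).
Normal n = (Point P→Point Q) × (Point P→Point R) = (300568, -3106, 271158).
So ∂z/∂easting = −n_x/n_z = −1.10846 and ∂z/∂northing = −n_y/n_z = 0.01145.
Intercept c from Point P: 2395 − 52.10 − 5.89 = 2337.01.
At (238, 2): z_contact = −263.81 + 0.02 + 2337.01 = 2073.22 ft.
Depth below ground = 2385 − 2073.22 = 311.8 ft.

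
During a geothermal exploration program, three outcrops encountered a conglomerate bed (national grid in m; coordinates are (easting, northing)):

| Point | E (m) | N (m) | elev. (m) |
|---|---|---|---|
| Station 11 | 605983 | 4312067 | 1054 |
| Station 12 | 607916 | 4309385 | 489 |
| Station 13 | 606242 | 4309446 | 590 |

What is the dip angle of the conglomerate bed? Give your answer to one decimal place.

10.2°

Two edge vectors: Station 11→Station 12 = (1933, -2682, -565), Station 11→Station 13 = (259, -2621, -464).
Normal n = (Station 11→Station 12) × (Station 11→Station 13) = (-236417, 750577, -4371755).
So ∂z/∂E = −n_x/n_z = −0.05408 and ∂z/∂N = −n_y/n_z = 0.17169.
Gradient magnitude |∇z| = √(a² + b²) = √(0.00292 + 0.02948) = 0.18000.
True dip = arctan(0.18000) = 10.2°, dipping toward SSE (azimuth ≈ 163°).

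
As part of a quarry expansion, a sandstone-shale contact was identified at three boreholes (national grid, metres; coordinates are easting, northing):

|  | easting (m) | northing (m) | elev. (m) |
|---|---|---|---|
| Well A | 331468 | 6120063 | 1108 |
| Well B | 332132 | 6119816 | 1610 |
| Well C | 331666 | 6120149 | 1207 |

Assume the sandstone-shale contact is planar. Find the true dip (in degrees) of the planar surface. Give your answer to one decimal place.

Let the plane be z = a·easting + b·northing + c.
Well B−Well A: 664a − 247b = 502;  Well C−Well A: 198a + 86b = 99.
Solving gives a = 0.63791, b = −0.31752.
Gradient magnitude |∇z| = √(a² + b²) = √(0.40693 + 0.10082) = 0.71256.
True dip = arctan(0.71256) = 35.5°, dipping toward WNW (azimuth ≈ 296°).

35.5°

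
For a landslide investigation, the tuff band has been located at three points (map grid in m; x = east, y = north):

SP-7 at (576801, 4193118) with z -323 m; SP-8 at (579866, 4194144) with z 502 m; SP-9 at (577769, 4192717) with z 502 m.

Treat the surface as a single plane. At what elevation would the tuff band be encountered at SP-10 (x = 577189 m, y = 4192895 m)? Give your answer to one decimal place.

Let the plane be z = a·x + b·y + c.
SP-8−SP-7: 3065a + 1026b = 825;  SP-9−SP-7: 968a − 401b = 825.
Solving gives a = 0.529771181, b = −0.778507474.
Then c = -323 − a·576801 − b·4193118 = 2958478.16.
At (577189, 4192895): z = 305778.1 − 3264200.1 + 2958478.16 = 56.2 m.

56.2 m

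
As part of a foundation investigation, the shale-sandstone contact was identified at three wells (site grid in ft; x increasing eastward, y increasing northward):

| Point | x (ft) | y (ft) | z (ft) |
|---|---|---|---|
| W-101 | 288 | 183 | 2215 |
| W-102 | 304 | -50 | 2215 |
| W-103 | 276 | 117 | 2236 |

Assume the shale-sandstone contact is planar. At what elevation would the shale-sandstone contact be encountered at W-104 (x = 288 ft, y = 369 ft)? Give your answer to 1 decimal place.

Let the plane be z = a·x + b·y + c.
W-102−W-101: 16a − 233b = 0;  W-103−W-101: −12a − 66b = 21.
Solving gives a = −1.27025, b = −0.08723.
Then c = 2215 − a·288 − b·183 = 2596.79.
At (288, 369): z = −365.8 − 32.2 + 2596.79 = 2198.8 ft.

2198.8 ft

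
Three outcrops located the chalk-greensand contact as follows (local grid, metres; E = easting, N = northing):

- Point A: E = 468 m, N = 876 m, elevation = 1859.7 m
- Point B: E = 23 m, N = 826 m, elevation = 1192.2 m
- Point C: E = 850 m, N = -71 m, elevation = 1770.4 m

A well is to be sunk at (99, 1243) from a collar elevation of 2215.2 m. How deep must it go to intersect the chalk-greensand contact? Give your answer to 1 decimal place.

Two edge vectors: Point A→Point B = (-445, -50, -667.5), Point A→Point C = (382, -947, -89.3).
Normal n = (Point A→Point B) × (Point A→Point C) = (-627657.5, -294723.5, 440515).
So ∂z/∂E = −n_x/n_z = 1.424827 and ∂z/∂N = −n_y/n_z = 0.669043.
Intercept c from Point A: 1859.7 − 666.82 − 586.08 = 606.80.
At (99, 1243): z_contact = 141.06 + 831.62 + 606.80 = 1579.48 m.
Depth below ground = 2215.2 − 1579.48 = 635.7 m.

635.7 m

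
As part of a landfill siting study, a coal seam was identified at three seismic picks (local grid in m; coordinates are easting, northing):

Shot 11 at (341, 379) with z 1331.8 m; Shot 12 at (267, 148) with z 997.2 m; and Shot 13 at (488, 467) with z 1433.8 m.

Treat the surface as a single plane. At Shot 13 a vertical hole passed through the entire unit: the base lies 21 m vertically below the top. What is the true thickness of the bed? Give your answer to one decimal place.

11.5 m

Let the plane be z = a·easting + b·northing + c.
Shot 12−Shot 11: −74a − 231b = −334.6;  Shot 13−Shot 11: 147a + 88b = 102.
Solving gives a = −0.21435, b = 1.51715.
|∇z| = √(a²+b²) = 1.53222, so dip δ = arctan(1.53222) = 56.87°.
True thickness = vertical thickness × cos δ = 21 × cos 56.87° = 11.5 m.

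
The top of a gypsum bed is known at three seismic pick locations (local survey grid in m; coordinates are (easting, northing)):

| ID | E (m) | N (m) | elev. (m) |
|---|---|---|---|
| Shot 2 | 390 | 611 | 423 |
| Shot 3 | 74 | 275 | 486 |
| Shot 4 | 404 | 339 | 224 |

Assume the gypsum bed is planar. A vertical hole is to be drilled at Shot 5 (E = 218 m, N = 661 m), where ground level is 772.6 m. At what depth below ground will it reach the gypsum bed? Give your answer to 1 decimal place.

Two edge vectors: Shot 2→Shot 3 = (-316, -336, 63), Shot 2→Shot 4 = (14, -272, -199).
Normal n = (Shot 2→Shot 3) × (Shot 2→Shot 4) = (84000, -62002, 90656).
So ∂z/∂E = −n_x/n_z = −0.92658 and ∂z/∂N = −n_y/n_z = 0.68393.
Intercept c from Shot 2: 423 + 361.37 − 417.88 = 366.49.
At (218, 661): z_contact = −201.99 + 452.08 + 366.49 = 616.57 m.
Depth below ground = 772.6 − 616.57 = 156.0 m.

156.0 m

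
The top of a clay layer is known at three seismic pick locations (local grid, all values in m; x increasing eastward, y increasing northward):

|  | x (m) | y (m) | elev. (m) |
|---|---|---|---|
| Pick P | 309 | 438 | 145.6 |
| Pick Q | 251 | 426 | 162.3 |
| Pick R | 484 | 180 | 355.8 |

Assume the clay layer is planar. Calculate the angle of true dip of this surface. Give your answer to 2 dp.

Two edge vectors: Pick P→Pick Q = (-58, -12, 16.7), Pick P→Pick R = (175, -258, 210.2).
Normal n = (Pick P→Pick Q) × (Pick P→Pick R) = (1786.2, 15114.1, 17064).
So ∂z/∂x = −n_x/n_z = −0.10468 and ∂z/∂y = −n_y/n_z = −0.88573.
Gradient magnitude |∇z| = √(a² + b²) = √(0.01096 + 0.78452) = 0.89189.
True dip = arctan(0.89189) = 41.73°, dipping toward N (azimuth ≈ 007°).

41.73°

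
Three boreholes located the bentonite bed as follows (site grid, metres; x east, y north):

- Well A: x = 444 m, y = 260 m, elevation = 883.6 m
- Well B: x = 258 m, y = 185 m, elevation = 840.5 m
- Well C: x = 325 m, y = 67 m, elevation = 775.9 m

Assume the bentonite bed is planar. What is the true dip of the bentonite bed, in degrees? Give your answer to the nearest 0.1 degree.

Two edge vectors: Well A→Well B = (-186, -75, -43.1), Well A→Well C = (-119, -193, -107.7).
Normal n = (Well A→Well B) × (Well A→Well C) = (-240.8, -14903.3, 26973).
So ∂z/∂x = −n_x/n_z = 0.00893 and ∂z/∂y = −n_y/n_z = 0.55253.
Gradient magnitude |∇z| = √(a² + b²) = √(0.00008 + 0.30529) = 0.55260.
True dip = arctan(0.55260) = 28.9°, dipping toward S (azimuth ≈ 181°).

28.9°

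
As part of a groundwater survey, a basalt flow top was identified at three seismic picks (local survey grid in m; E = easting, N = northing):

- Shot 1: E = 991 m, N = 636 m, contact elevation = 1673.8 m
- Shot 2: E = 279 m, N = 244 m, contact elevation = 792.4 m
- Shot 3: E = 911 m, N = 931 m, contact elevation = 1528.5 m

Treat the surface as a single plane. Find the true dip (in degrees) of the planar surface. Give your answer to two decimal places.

52.86°

Two edge vectors: Shot 1→Shot 2 = (-712, -392, -881.4), Shot 1→Shot 3 = (-80, 295, -145.3).
Normal n = (Shot 1→Shot 2) × (Shot 1→Shot 3) = (316970.6, -32941.6, -241400).
So ∂z/∂E = −n_x/n_z = 1.31305 and ∂z/∂N = −n_y/n_z = −0.13646.
Gradient magnitude |∇z| = √(a² + b²) = √(1.72410 + 0.01862) = 1.32012.
True dip = arctan(1.32012) = 52.86°, dipping toward W (azimuth ≈ 276°).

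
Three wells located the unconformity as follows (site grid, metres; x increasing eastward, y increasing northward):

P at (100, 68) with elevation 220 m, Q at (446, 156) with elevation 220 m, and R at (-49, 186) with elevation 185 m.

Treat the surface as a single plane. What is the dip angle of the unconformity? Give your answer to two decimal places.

13.04°

Two edge vectors: P→Q = (346, 88, 0), P→R = (-149, 118, -35).
Normal n = (P→Q) × (P→R) = (-3080, 12110, 53940).
So ∂z/∂x = −n_x/n_z = 0.05710 and ∂z/∂y = −n_y/n_z = −0.22451.
Gradient magnitude |∇z| = √(a² + b²) = √(0.00326 + 0.05040) = 0.23166.
True dip = arctan(0.23166) = 13.04°, dipping toward NNW (azimuth ≈ 346°).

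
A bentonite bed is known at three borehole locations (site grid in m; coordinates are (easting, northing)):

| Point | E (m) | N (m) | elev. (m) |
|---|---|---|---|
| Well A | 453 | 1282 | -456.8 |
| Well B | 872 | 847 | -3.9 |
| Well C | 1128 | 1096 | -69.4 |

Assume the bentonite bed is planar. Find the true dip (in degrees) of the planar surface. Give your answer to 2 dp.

Two edge vectors: Well A→Well B = (419, -435, 452.9), Well A→Well C = (675, -186, 387.4).
Normal n = (Well A→Well B) × (Well A→Well C) = (-84279.6, 143386.9, 215691).
So ∂z/∂E = −n_x/n_z = 0.39074 and ∂z/∂N = −n_y/n_z = −0.66478.
Gradient magnitude |∇z| = √(a² + b²) = √(0.15268 + 0.44193) = 0.77111.
True dip = arctan(0.77111) = 37.64°, dipping toward NNW (azimuth ≈ 330°).

37.64°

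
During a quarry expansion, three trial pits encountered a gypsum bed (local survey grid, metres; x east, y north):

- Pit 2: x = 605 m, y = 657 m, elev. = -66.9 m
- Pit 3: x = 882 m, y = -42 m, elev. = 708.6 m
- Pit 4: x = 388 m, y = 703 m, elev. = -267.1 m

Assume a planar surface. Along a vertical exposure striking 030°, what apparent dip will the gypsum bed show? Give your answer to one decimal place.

Two edge vectors: Pit 2→Pit 3 = (277, -699, 775.5), Pit 2→Pit 4 = (-217, 46, -200.2).
Normal n = (Pit 2→Pit 3) × (Pit 2→Pit 4) = (104266.8, -112828.1, -138941).
So ∂z/∂x = −n_x/n_z = 0.75044 and ∂z/∂y = −n_y/n_z = −0.81206.
Unit vector along 030° is (sin 30°, cos 30°) = (0.5000, 0.8660).
Slope in that direction = a·(0.5000) + b·(0.8660) = −0.32804.
Apparent dip = arctan|0.32804| = 18.2° (true dip is 47.9°, so apparent ≤ true as expected).

18.2°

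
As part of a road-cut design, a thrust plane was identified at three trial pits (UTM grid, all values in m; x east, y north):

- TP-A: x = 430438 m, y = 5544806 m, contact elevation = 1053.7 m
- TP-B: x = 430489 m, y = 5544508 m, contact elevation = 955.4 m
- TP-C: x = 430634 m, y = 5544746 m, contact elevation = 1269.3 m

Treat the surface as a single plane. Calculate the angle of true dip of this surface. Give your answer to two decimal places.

Two edge vectors: TP-A→TP-B = (51, -298, -98.3), TP-A→TP-C = (196, -60, 215.6).
Normal n = (TP-A→TP-B) × (TP-A→TP-C) = (-70146.8, -30262.4, 55348).
So ∂z/∂x = −n_x/n_z = 1.26738 and ∂z/∂y = −n_y/n_z = 0.54677.
Gradient magnitude |∇z| = √(a² + b²) = √(1.60625 + 0.29895) = 1.38029.
True dip = arctan(1.38029) = 54.08°, dipping toward WSW (azimuth ≈ 247°).

54.08°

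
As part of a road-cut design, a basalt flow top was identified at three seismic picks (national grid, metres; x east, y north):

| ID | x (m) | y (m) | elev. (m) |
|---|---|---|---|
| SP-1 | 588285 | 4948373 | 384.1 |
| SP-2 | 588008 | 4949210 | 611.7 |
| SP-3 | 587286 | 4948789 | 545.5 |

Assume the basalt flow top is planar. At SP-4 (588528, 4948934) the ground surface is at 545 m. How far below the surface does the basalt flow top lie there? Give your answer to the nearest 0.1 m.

32.4 m

Two edge vectors: SP-1→SP-2 = (-277, 837, 227.6), SP-1→SP-3 = (-999, 416, 161.4).
Normal n = (SP-1→SP-2) × (SP-1→SP-3) = (40410.2, -182664.6, 720931).
So ∂z/∂x = −n_x/n_z = −0.056052798 and ∂z/∂y = −n_y/n_z = 0.253373208.
Intercept c from SP-1: 384.1 + 32975.02 − 1253785.14 = −1220426.02.
At (588528, 4948934): z_contact = −32988.64 + 1253927.28 − 1220426.02 = 512.62 m.
Depth below ground = 545 − 512.62 = 32.4 m.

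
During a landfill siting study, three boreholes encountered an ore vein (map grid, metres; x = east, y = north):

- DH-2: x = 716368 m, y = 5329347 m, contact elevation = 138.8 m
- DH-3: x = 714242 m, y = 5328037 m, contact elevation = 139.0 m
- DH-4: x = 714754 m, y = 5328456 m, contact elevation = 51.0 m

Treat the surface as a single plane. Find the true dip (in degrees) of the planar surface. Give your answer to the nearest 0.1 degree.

44.9°

Two edge vectors: DH-2→DH-3 = (-2126, -1310, 0.2), DH-2→DH-4 = (-1614, -891, -87.8).
Normal n = (DH-2→DH-3) × (DH-2→DH-4) = (115196.2, -186985.6, -220074).
So ∂z/∂x = −n_x/n_z = 0.52344 and ∂z/∂y = −n_y/n_z = −0.84965.
Gradient magnitude |∇z| = √(a² + b²) = √(0.27399 + 0.72190) = 0.99795.
True dip = arctan(0.99795) = 44.9°, dipping toward NNW (azimuth ≈ 328°).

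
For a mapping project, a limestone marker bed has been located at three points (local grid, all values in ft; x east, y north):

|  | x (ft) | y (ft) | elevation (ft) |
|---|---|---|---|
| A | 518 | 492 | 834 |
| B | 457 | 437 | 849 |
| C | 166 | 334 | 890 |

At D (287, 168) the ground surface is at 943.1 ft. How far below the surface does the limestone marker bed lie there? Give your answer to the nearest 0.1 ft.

30.1 ft

Let the plane be z = a·x + b·y + c.
B−A: −61a − 55b = 15;  C−A: −352a − 158b = 56.
Solving gives a = −0.07303, b = −0.19173.
Then c = 834 − a·518 − b·492 = 966.16.
At (287, 168): z_contact = −20.96 − 32.21 + 966.16 = 912.99 ft.
Depth below ground = 943.1 − 912.99 = 30.1 ft.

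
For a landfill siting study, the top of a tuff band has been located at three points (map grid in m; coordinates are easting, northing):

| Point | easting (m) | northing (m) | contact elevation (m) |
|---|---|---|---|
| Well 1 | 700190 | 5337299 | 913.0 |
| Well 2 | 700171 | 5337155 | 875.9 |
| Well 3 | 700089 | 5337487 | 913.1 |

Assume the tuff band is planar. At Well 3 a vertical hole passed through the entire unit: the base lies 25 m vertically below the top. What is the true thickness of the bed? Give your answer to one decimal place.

Two edge vectors: Well 1→Well 2 = (-19, -144, -37.1), Well 1→Well 3 = (-101, 188, 0.1).
Normal n = (Well 1→Well 2) × (Well 1→Well 3) = (6960.4, 3749, -18116).
So ∂z/∂easting = −n_x/n_z = 0.38421 and ∂z/∂northing = −n_y/n_z = 0.20694.
|∇z| = √(a²+b²) = 0.43640, so dip δ = arctan(0.43640) = 23.58°.
True thickness = vertical thickness × cos δ = 25 × cos 23.58° = 22.9 m.

22.9 m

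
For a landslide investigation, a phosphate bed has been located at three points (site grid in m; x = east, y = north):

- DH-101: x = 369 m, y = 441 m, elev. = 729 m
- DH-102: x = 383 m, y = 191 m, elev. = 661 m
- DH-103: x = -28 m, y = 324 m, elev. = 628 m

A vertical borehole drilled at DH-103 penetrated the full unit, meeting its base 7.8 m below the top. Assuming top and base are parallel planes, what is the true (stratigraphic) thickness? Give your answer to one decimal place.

7.4 m

Two edge vectors: DH-101→DH-102 = (14, -250, -68), DH-101→DH-103 = (-397, -117, -101).
Normal n = (DH-101→DH-102) × (DH-101→DH-103) = (17294, 28410, -100888).
So ∂z/∂x = −n_x/n_z = 0.17142 and ∂z/∂y = −n_y/n_z = 0.28160.
|∇z| = √(a²+b²) = 0.32967, so dip δ = arctan(0.32967) = 18.25°.
True thickness = vertical thickness × cos δ = 7.8 × cos 18.25° = 7.4 m.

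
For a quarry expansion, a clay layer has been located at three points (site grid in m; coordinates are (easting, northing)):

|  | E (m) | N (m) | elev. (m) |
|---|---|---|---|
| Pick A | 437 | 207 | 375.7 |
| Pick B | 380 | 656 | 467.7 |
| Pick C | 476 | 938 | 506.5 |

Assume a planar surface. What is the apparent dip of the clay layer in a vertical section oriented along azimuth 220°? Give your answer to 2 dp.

Two edge vectors: Pick A→Pick B = (-57, 449, 92), Pick A→Pick C = (39, 731, 130.8).
Normal n = (Pick A→Pick B) × (Pick A→Pick C) = (-8522.8, 11043.6, -59178).
So ∂z/∂E = −n_x/n_z = −0.14402 and ∂z/∂N = −n_y/n_z = 0.18662.
Unit vector along 220° is (sin 220°, cos 220°) = (-0.6428, -0.7660).
Slope in that direction = a·(-0.6428) + b·(-0.7660) = −0.05038.
Apparent dip = arctan|0.05038| = 2.88° (true dip is 13.3°, so apparent ≤ true as expected).

2.88°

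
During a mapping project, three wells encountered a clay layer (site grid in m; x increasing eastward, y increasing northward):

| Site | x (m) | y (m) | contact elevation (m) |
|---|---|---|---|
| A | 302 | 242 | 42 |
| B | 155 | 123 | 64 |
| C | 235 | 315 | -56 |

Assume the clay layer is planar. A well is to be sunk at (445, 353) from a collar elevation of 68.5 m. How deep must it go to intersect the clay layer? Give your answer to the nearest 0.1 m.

Two edge vectors: A→B = (-147, -119, 22), A→C = (-67, 73, -98).
Normal n = (A→B) × (A→C) = (10056, -15880, -18704).
So ∂z/∂x = −n_x/n_z = 0.53764 and ∂z/∂y = −n_y/n_z = −0.84902.
Intercept c from A: 42 − 162.37 + 205.46 = 85.09.
At (445, 353): z_contact = 239.25 − 299.70 + 85.09 = 24.64 m.
Depth below ground = 68.5 − 24.64 = 43.9 m.

43.9 m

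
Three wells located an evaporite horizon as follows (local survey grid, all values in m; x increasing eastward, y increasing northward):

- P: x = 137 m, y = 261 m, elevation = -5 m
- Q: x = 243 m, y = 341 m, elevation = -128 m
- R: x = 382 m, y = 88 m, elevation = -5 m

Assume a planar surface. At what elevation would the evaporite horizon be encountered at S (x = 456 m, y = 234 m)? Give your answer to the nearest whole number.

-162 m

Two edge vectors: P→Q = (106, 80, -123), P→R = (245, -173, 0).
Normal n = (P→Q) × (P→R) = (-21279, -30135, -37938).
So ∂z/∂x = −n_x/n_z = −0.56089 and ∂z/∂y = −n_y/n_z = −0.79432.
Intercept c from P: -5 + 76.84 + 207.32 = 279.16.
At (456, 234): z = −255.8 − 185.9 + 279.16 = -162.5 m.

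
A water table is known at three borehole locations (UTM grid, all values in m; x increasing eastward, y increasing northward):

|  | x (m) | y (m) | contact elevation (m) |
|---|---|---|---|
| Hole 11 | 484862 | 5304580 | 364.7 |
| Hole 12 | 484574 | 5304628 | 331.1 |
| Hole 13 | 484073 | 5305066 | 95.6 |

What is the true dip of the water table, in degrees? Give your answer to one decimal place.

Let the plane be z = a·x + b·y + c.
Hole 12−Hole 11: −288a + 48b = −33.6;  Hole 13−Hole 11: −789a + 486b = −269.1.
Solving gives a = 0.03343, b = −0.49944.
Gradient magnitude |∇z| = √(a² + b²) = √(0.00112 + 0.24944) = 0.50055.
True dip = arctan(0.50055) = 26.6°, dipping toward N (azimuth ≈ 356°).

26.6°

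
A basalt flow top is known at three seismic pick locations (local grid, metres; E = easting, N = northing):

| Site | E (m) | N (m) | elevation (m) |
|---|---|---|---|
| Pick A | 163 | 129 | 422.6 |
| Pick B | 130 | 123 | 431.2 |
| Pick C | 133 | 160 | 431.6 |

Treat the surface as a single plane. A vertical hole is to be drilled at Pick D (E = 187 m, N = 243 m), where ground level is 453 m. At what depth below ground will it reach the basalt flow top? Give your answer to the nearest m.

33 m

Let the plane be z = a·E + b·N + c.
Pick B−Pick A: −33a − 6b = 8.6;  Pick C−Pick A: −30a + 31b = 9.
Solving gives a = −0.26650, b = 0.03242.
Then c = 422.6 − a·163 − b·129 = 461.86.
At (187, 243): z_contact = −49.8 + 7.9 + 461.86 = 419.9 m.
Depth below ground = 453 − 419.9 = 33 m.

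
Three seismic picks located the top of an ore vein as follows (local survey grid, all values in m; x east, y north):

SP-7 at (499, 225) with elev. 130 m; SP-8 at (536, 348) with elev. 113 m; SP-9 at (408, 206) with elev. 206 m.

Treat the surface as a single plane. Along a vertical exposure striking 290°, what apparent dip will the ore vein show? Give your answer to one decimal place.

Two edge vectors: SP-7→SP-8 = (37, 123, -17), SP-7→SP-9 = (-91, -19, 76).
Normal n = (SP-7→SP-8) × (SP-7→SP-9) = (9025, -1265, 10490).
So ∂z/∂x = −n_x/n_z = −0.86034 and ∂z/∂y = −n_y/n_z = 0.12059.
Unit vector along 290° is (sin 290°, cos 290°) = (-0.9397, 0.3420).
Slope in that direction = a·(-0.9397) + b·(0.3420) = 0.84970.
Apparent dip = arctan|0.84970| = 40.4° (true dip is 41.0°, so apparent ≤ true as expected).

40.4°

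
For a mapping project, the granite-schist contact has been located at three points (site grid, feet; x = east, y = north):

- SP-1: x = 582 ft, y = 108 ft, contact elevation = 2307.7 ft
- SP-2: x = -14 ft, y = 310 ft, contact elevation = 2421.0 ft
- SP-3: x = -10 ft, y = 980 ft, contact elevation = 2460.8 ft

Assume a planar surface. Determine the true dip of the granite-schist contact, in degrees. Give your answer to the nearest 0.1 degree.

Let the plane be z = a·x + b·y + c.
SP-2−SP-1: −596a + 202b = 113.3;  SP-3−SP-1: −592a + 872b = 153.1.
Solving gives a = −0.16962, b = 0.06042.
Gradient magnitude |∇z| = √(a² + b²) = √(0.02877 + 0.00365) = 0.18006.
True dip = arctan(0.18006) = 10.2°, dipping toward ESE (azimuth ≈ 110°).

10.2°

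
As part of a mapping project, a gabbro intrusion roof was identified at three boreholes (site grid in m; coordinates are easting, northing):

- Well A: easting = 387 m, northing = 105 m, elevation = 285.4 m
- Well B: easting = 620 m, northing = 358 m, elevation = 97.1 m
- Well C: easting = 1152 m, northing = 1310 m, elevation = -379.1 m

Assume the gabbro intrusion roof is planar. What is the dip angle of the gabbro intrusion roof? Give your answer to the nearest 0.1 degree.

34.4°

Two edge vectors: Well A→Well B = (233, 253, -188.3), Well A→Well C = (765, 1205, -664.5).
Normal n = (Well A→Well B) × (Well A→Well C) = (58783, 10779, 87220).
So ∂z/∂easting = −n_x/n_z = −0.67396 and ∂z/∂northing = −n_y/n_z = −0.12358.
Gradient magnitude |∇z| = √(a² + b²) = √(0.45423 + 0.01527) = 0.68520.
True dip = arctan(0.68520) = 34.4°, dipping toward E (azimuth ≈ 080°).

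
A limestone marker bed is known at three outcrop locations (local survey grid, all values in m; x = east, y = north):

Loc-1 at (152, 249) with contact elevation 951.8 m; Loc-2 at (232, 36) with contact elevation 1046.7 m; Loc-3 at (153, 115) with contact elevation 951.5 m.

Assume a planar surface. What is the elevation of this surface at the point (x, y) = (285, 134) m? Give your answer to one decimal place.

1112.3 m

Two edge vectors: Loc-1→Loc-2 = (80, -213, 94.9), Loc-1→Loc-3 = (1, -134, -0.3).
Normal n = (Loc-1→Loc-2) × (Loc-1→Loc-3) = (12780.5, 118.9, -10507).
So ∂z/∂x = −n_x/n_z = 1.21638 and ∂z/∂y = −n_y/n_z = 0.01132.
Intercept c from Loc-1: 951.8 − 184.89 − 2.82 = 764.09.
At (285, 134): z = 346.7 + 1.5 + 764.09 = 1112.3 m.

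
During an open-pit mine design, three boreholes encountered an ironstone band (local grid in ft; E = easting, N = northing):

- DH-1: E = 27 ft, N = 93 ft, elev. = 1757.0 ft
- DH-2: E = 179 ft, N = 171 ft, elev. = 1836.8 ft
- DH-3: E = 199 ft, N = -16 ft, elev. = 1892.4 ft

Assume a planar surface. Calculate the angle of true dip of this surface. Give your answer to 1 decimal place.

34.3°

Let the plane be z = a·E + b·N + c.
DH-2−DH-1: 152a + 78b = 79.8;  DH-3−DH-1: 172a − 109b = 135.4.
Solving gives a = 0.64232, b = −0.22863.
Gradient magnitude |∇z| = √(a² + b²) = √(0.41258 + 0.05227) = 0.68180.
True dip = arctan(0.68180) = 34.3°, dipping toward WNW (azimuth ≈ 290°).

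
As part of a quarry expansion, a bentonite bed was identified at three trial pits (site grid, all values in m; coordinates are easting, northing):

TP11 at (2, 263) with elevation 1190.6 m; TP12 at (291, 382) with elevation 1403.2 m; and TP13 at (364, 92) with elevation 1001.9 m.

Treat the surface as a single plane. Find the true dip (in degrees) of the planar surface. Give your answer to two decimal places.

Two edge vectors: TP11→TP12 = (289, 119, 212.6), TP11→TP13 = (362, -171, -188.7).
Normal n = (TP11→TP12) × (TP11→TP13) = (13899.3, 131495.5, -92497).
So ∂z/∂easting = −n_x/n_z = 0.15027 and ∂z/∂northing = −n_y/n_z = 1.42162.
Gradient magnitude |∇z| = √(a² + b²) = √(0.02258 + 2.02100) = 1.42954.
True dip = arctan(1.42954) = 55.03°, dipping toward S (azimuth ≈ 186°).

55.03°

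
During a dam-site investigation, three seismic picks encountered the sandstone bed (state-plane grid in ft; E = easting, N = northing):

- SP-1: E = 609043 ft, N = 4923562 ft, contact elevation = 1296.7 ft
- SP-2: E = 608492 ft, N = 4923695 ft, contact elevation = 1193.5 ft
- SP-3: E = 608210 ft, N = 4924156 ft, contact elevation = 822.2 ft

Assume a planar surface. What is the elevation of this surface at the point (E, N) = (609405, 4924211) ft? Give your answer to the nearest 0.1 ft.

767.6 ft

Two edge vectors: SP-1→SP-2 = (-551, 133, -103.2), SP-1→SP-3 = (-833, 594, -474.5).
Normal n = (SP-1→SP-2) × (SP-1→SP-3) = (-1807.7, -175483.9, -216505).
So ∂z/∂E = −n_x/n_z = −0.008349461 and ∂z/∂N = −n_y/n_z = −0.810530473.
Intercept c from SP-1: 1296.7 + 5085.18 + 3990697.04 = 3997078.92.
At (609405, 4924211): z = −5088.2 − 3991223.1 + 3997078.92 = 767.6 ft.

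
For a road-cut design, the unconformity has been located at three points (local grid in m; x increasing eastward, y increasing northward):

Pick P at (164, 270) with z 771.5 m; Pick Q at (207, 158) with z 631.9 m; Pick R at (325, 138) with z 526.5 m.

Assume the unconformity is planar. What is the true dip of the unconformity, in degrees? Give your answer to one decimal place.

50.4°

Let the plane be z = a·x + b·y + c.
Pick Q−Pick P: 43a − 112b = −139.6;  Pick R−Pick P: 161a − 132b = −245.
Solving gives a = −0.72943, b = 0.96638.
Gradient magnitude |∇z| = √(a² + b²) = √(0.53206 + 0.93389) = 1.21077.
True dip = arctan(1.21077) = 50.4°, dipping toward SE (azimuth ≈ 143°).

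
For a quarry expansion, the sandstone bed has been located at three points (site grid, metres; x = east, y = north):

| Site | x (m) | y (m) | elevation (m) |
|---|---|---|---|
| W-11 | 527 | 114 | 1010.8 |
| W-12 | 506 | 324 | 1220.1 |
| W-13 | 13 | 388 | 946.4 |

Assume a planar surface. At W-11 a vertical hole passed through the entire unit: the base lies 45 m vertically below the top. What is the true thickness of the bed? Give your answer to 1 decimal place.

27.8 m

Two edge vectors: W-11→W-12 = (-21, 210, 209.3), W-11→W-13 = (-514, 274, -64.4).
Normal n = (W-11→W-12) × (W-11→W-13) = (-70872.2, -108932.6, 102186).
So ∂z/∂x = −n_x/n_z = 0.69356 and ∂z/∂y = −n_y/n_z = 1.06602.
|∇z| = √(a²+b²) = 1.27178, so dip δ = arctan(1.27178) = 51.82°.
True thickness = vertical thickness × cos δ = 45 × cos 51.82° = 27.8 m.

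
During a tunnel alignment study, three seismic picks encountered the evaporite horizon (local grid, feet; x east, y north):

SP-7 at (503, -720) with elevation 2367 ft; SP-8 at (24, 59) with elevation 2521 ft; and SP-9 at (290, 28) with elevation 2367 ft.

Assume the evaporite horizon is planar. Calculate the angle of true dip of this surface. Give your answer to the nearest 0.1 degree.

31.9°

Let the plane be z = a·x + b·y + c.
SP-8−SP-7: −479a + 779b = 154;  SP-9−SP-7: −213a + 748b = 0.
Solving gives a = −0.59882, b = −0.17052.
Gradient magnitude |∇z| = √(a² + b²) = √(0.35859 + 0.02908) = 0.62263.
True dip = arctan(0.62263) = 31.9°, dipping toward ENE (azimuth ≈ 074°).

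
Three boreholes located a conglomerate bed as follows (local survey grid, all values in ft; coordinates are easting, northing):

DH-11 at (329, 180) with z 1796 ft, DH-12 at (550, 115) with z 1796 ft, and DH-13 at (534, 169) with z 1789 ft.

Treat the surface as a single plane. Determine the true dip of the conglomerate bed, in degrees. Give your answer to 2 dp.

8.42°

Let the plane be z = a·easting + b·northing + c.
DH-12−DH-11: 221a − 65b = 0;  DH-13−DH-11: 205a − 11b = −7.
Solving gives a = −0.04177, b = −0.14200.
Gradient magnitude |∇z| = √(a² + b²) = √(0.00174 + 0.02017) = 0.14802.
True dip = arctan(0.14802) = 8.42°, dipping toward NNE (azimuth ≈ 016°).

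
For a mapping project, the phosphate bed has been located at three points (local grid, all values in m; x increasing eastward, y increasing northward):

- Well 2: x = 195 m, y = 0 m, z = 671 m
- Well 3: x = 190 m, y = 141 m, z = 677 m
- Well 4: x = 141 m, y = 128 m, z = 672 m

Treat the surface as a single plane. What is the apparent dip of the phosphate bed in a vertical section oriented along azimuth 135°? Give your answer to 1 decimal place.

Two edge vectors: Well 2→Well 3 = (-5, 141, 6), Well 2→Well 4 = (-54, 128, 1).
Normal n = (Well 2→Well 3) × (Well 2→Well 4) = (-627, -319, 6974).
So ∂z/∂x = −n_x/n_z = 0.08991 and ∂z/∂y = −n_y/n_z = 0.04574.
Unit vector along 135° is (sin 135°, cos 135°) = (0.7071, -0.7071).
Slope in that direction = a·(0.7071) + b·(-0.7071) = 0.03123.
Apparent dip = arctan|0.03123| = 1.8° (true dip is 5.8°, so apparent ≤ true as expected).

1.8°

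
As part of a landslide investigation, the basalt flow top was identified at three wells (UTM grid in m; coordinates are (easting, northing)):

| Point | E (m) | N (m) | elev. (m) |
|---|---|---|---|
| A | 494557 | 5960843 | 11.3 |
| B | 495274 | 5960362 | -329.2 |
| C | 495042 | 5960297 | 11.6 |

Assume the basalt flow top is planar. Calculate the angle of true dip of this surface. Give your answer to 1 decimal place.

Two edge vectors: A→B = (717, -481, -340.5), A→C = (485, -546, 0.3).
Normal n = (A→B) × (A→C) = (-186057.3, -165357.6, -158197).
So ∂z/∂E = −n_x/n_z = −1.17611 and ∂z/∂N = −n_y/n_z = −1.04526.
Gradient magnitude |∇z| = √(a² + b²) = √(1.38324 + 1.09258) = 1.57347.
True dip = arctan(1.57347) = 57.6°, dipping toward NE (azimuth ≈ 048°).

57.6°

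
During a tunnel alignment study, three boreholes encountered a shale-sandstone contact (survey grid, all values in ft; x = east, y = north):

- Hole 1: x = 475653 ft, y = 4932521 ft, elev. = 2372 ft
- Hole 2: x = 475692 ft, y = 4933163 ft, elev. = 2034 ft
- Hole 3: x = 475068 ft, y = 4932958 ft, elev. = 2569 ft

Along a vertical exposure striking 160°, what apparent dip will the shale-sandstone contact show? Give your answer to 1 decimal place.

Let the plane be z = a·x + b·y + c.
Hole 2−Hole 1: 39a + 642b = −338;  Hole 3−Hole 1: −585a + 437b = 197.
Solving gives a = −0.69835, b = −0.48406.
Unit vector along 160° is (sin 160°, cos 160°) = (0.3420, -0.9397).
Slope in that direction = a·(0.3420) + b·(-0.9397) = 0.21602.
Apparent dip = arctan|0.21602| = 12.2° (true dip is 40.4°, so apparent ≤ true as expected).

12.2°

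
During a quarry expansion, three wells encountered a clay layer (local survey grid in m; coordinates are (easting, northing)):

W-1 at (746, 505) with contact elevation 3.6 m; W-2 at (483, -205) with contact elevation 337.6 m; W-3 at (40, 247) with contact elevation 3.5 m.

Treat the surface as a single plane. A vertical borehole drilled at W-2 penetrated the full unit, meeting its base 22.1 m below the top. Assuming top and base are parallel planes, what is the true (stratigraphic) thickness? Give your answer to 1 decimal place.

19.1 m

Let the plane be z = a·E + b·N + c.
W-2−W-1: −263a − 710b = 334;  W-3−W-1: −706a − 258b = −0.1.
Solving gives a = 0.19899, b = −0.54413.
|∇z| = √(a²+b²) = 0.57938, so dip δ = arctan(0.57938) = 30.09°.
True thickness = vertical thickness × cos δ = 22.1 × cos 30.09° = 19.1 m.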